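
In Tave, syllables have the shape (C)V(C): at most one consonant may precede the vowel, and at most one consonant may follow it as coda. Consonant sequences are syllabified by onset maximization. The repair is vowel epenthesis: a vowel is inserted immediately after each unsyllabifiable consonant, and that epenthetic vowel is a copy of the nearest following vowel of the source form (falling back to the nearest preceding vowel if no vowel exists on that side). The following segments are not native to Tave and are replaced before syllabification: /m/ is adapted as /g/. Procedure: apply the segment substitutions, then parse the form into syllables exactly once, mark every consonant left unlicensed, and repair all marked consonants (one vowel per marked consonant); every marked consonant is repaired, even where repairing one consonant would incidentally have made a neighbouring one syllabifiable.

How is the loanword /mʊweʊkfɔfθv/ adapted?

gʊweʊkfɔfθɔvɔ

Substitution: /m/ → /g/, giving /gʊweʊkfɔfθv/.
The consonants /θ/, /v/ cannot be parsed into a legal (C)V(C) syllable (at most one coda consonant is licensed; onsets are limited to one consonant).
Inserting the epenthetic vowel yields /θ/ → /θɔ/, /v/ → /vɔ/.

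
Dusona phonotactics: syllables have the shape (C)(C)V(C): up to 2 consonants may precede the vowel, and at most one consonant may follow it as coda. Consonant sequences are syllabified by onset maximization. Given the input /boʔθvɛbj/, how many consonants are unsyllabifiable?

1

Syllabifying with onset maximization leaves /j/ stranded (at most one coda consonant is licensed; onsets may contain at most 2 consonants).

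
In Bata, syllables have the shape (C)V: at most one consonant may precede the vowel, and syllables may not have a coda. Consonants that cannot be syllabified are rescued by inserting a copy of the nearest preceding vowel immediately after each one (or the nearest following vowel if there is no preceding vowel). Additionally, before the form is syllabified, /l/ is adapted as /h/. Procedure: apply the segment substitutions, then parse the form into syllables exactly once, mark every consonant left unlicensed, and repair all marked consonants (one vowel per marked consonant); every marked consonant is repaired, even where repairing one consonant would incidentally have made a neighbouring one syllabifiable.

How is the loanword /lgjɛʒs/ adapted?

Substitution: /l/ → /h/, giving /hgjɛʒs/.
Under (C)V, the unsyllabifiable consonants are /h/, /g/, /ʒ/, /s/ (no codas are permitted; onsets are limited to one consonant).
Each unlicensed consonant becomes the onset of a new syllable: /h/ → /hɛ/, /g/ → /gɛ/, /ʒ/ → /ʒɛ/, /s/ → /sɛ/.

hɛgɛjɛʒɛsɛ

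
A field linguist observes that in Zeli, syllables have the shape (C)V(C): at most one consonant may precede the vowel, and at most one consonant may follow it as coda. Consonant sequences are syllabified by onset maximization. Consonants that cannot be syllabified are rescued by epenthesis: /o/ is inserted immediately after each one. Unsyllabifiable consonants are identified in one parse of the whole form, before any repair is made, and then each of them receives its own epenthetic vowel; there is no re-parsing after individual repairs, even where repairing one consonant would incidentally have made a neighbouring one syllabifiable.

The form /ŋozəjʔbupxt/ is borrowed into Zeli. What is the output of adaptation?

Syllabifying with onset maximization leaves /ʔ/, /x/, /t/ stranded (at most one coda consonant is licensed; onsets are limited to one consonant).
Epenthesis after each stranded consonant: /ʔ/ → /ʔo/, /x/ → /xo/, /t/ → /to/.

ŋozəjʔobupxoto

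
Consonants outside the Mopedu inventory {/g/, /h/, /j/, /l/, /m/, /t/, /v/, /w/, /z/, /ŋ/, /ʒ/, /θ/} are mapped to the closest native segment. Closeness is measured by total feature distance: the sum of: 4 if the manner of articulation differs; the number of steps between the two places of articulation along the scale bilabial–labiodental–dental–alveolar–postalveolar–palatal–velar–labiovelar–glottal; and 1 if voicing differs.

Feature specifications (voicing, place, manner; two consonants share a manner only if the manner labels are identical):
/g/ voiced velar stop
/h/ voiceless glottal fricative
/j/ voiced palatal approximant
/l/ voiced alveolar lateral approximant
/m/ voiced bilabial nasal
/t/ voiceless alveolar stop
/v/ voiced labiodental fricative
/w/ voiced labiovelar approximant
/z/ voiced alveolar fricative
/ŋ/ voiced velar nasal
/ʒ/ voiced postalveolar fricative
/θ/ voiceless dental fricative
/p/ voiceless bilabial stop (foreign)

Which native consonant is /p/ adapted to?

/t/ is closest: same manner (stop), place distance 3 (bilabial→alveolar), same voicing; total 3. Next closest is /m/ at distance 5.

t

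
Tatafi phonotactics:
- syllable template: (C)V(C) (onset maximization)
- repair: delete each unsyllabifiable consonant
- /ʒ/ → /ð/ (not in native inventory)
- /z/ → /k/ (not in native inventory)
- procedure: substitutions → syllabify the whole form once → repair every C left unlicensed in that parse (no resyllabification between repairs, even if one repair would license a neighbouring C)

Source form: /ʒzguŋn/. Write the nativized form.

Substitution: /ʒ/ → /ð/, /z/ → /k/, giving /ðkguŋn/.
Syllabifying with onset maximization leaves /ð/, /k/, /n/ stranded (at most one coda consonant is licensed; onsets are limited to one consonant).
Each unlicensed consonant is deleted: /ð/, /k/, /n/.

guŋ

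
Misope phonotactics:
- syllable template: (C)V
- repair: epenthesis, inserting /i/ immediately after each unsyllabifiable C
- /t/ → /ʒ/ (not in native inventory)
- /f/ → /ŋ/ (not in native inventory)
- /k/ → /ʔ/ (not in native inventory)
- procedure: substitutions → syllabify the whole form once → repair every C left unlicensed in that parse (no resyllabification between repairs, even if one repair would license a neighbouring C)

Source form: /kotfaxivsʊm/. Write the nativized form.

ʔoʒiŋaxivisʊmi

Substitution: /k/ → /ʔ/, /t/ → /ʒ/, /f/ → /ŋ/, giving /ʔoʒŋaxivsʊm/.
The consonants /ʒ/, /v/, /m/ cannot be parsed into a legal (C)V syllable (no codas are permitted; onsets are limited to one consonant).
Inserting the epenthetic vowel yields /ʒ/ → /ʒi/, /v/ → /vi/, /m/ → /mi/.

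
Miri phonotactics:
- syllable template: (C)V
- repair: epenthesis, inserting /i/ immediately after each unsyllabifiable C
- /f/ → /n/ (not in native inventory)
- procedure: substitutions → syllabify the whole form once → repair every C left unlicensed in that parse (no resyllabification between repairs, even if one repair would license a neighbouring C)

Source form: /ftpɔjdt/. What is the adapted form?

Substitution: /f/ → /n/, giving /ntpɔjdt/.
Syllabifying with onset maximization leaves /n/, /t/, /j/, /d/, /t/ stranded (no codas are permitted; onsets are limited to one consonant).
Epenthesis after each stranded consonant: /n/ → /ni/, /t/ → /ti/, /j/ → /ji/, /d/ → /di/, /t/ → /ti/.

nitipɔjiditi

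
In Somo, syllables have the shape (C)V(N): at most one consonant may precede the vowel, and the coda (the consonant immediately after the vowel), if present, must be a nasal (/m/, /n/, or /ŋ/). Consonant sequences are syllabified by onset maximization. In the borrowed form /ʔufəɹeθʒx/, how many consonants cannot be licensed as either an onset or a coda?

3

Under (C)V(N), the unsyllabifiable consonants are /θ/, /ʒ/, /x/ (only a nasal (/m/, /n/, or /ŋ/) is licensed in coda position; onsets are limited to one consonant).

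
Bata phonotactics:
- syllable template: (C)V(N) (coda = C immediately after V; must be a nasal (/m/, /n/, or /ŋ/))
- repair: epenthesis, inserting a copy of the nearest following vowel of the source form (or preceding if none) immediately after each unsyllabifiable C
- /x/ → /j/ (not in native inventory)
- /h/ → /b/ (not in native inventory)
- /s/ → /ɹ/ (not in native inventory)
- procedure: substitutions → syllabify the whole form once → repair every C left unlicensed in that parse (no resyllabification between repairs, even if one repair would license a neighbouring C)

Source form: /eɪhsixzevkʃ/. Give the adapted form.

eɪbiɹijezevekeʃe

Substitution: /h/ → /b/, /s/ → /ɹ/, /x/ → /j/, giving /eɪbɹijzevkʃ/.
Under (C)V(N), the unsyllabifiable consonants are /b/, /j/, /v/, /k/, /ʃ/ (only a nasal (/m/, /n/, or /ŋ/) is licensed in coda position; onsets are limited to one consonant).
Each unlicensed consonant becomes the onset of a new syllable: /b/ → /bi/, /j/ → /je/, /v/ → /ve/, /k/ → /ke/, /ʃ/ → /ʃe/.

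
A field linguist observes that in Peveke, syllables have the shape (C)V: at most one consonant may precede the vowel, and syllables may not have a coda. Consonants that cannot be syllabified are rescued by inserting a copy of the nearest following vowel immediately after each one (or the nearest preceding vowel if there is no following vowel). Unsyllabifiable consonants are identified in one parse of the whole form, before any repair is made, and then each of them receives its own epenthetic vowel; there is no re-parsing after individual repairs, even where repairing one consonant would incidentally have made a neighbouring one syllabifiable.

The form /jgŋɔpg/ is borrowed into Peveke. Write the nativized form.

jɔgɔŋɔpɔgɔ

The consonants /j/, /g/, /p/, /g/ cannot be parsed into a legal (C)V syllable (no codas are permitted; onsets are limited to one consonant).
Inserting the epenthetic vowel yields /j/ → /jɔ/, /g/ → /gɔ/, /p/ → /pɔ/, /g/ → /gɔ/.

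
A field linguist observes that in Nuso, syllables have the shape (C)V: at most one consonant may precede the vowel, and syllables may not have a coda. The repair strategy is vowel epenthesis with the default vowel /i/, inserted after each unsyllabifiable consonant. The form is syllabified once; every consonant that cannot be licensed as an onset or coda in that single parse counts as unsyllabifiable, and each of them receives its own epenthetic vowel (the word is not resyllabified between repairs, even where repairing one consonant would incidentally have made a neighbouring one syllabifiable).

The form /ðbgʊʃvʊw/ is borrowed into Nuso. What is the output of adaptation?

ðibigʊʃivʊwi

Under (C)V, the unsyllabifiable consonants are /ð/, /b/, /ʃ/, /w/ (no codas are permitted; onsets are limited to one consonant).
Epenthesis after each stranded consonant: /ð/ → /ði/, /b/ → /bi/, /ʃ/ → /ʃi/, /w/ → /wi/.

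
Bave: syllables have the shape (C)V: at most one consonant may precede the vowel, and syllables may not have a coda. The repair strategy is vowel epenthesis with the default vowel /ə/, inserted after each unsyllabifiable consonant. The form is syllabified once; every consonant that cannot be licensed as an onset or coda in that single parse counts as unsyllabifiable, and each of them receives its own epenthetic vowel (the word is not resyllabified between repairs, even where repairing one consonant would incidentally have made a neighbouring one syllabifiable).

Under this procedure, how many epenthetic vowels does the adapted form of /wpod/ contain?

The unsyllabifiable consonants are /w/, /d/; each receives one epenthetic vowel.

2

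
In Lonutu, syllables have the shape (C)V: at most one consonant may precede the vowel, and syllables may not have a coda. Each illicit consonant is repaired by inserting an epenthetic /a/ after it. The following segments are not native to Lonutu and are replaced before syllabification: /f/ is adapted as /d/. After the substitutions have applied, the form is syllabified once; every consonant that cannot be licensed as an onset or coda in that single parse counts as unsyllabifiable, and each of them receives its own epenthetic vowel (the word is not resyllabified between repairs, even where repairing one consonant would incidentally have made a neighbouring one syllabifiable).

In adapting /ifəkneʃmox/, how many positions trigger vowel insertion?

After substitution the input is /idəkneʃmox/.
The unsyllabifiable consonants are /k/, /ʃ/, /x/; each receives one epenthetic vowel.

3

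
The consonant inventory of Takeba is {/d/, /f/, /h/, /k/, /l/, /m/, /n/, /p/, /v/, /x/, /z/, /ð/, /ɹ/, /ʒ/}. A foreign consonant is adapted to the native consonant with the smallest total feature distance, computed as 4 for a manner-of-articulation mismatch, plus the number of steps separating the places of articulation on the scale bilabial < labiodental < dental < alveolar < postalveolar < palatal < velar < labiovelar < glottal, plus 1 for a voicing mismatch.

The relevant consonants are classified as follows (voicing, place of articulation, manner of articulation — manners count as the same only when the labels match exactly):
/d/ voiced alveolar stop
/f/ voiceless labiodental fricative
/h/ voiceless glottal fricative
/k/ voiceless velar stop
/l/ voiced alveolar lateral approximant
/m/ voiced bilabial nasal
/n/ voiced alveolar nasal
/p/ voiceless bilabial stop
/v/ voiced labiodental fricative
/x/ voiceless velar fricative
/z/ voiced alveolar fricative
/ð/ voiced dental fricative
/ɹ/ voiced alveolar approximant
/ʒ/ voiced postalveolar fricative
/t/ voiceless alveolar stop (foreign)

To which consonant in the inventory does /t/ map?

d

/d/ is closest: same manner (stop), place distance 0 (alveolar→alveolar), voicing differs (+1); total 1. Next closest is /k/ at distance 3.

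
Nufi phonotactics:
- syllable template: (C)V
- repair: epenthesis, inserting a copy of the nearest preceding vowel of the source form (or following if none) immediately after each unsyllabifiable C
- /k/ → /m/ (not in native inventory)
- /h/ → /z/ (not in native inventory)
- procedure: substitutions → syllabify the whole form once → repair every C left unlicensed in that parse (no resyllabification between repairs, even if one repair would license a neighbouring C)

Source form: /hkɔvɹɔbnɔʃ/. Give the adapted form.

zɔmɔvɔɹɔbɔnɔʃɔ

Substitution: /h/ → /z/, /k/ → /m/, giving /zmɔvɹɔbnɔʃ/.
Syllabifying with onset maximization leaves /z/, /v/, /b/, /ʃ/ stranded (no codas are permitted; onsets are limited to one consonant).
Each unlicensed consonant becomes the onset of a new syllable: /z/ → /zɔ/, /v/ → /vɔ/, /b/ → /bɔ/, /ʃ/ → /ʃɔ/.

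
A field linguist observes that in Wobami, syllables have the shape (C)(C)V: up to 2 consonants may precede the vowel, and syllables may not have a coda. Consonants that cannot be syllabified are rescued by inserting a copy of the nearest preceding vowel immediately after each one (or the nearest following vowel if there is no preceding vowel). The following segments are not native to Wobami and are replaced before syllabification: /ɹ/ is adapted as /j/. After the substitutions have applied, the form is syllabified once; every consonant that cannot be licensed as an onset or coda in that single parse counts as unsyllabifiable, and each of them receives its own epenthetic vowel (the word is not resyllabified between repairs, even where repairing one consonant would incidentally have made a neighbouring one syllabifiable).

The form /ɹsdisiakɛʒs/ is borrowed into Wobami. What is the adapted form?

Substitution: /ɹ/ → /j/, giving /jsdisiakɛʒs/.
Syllabifying with onset maximization leaves /j/, /ʒ/, /s/ stranded (no codas are permitted; onsets may contain at most 2 consonants).
Each unlicensed consonant becomes the onset of a new syllable: /j/ → /ji/, /ʒ/ → /ʒɛ/, /s/ → /sɛ/.

jisdisiakɛʒɛsɛ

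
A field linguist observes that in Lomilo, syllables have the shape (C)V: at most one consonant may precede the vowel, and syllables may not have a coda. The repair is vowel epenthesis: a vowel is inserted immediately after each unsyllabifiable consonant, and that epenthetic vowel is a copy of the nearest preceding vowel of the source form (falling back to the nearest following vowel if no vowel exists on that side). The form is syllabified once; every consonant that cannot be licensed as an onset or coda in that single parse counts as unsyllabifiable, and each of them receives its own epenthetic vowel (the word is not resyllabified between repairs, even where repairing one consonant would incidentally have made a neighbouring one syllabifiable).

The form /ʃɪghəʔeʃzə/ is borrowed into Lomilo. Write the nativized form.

Under (C)V, the unsyllabifiable consonants are /g/, /ʃ/ (no codas are permitted; onsets are limited to one consonant).
Each unlicensed consonant becomes the onset of a new syllable: /g/ → /gɪ/, /ʃ/ → /ʃe/.

ʃɪgɪhəʔeʃezə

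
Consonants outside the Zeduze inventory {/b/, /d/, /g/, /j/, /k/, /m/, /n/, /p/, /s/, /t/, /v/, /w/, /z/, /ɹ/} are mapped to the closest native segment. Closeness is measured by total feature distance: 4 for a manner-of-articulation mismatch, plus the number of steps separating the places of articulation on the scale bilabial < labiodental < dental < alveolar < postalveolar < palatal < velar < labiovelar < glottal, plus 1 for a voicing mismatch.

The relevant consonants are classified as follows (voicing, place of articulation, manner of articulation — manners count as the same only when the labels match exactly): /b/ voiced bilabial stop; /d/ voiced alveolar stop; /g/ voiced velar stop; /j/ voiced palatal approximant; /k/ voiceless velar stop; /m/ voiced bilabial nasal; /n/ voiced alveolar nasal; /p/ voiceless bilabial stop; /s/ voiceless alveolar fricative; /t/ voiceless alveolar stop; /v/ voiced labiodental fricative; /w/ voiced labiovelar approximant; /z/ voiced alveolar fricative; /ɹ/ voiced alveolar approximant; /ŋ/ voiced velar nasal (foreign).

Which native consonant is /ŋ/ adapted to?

n

/n/ is closest: same manner (nasal), place distance 3 (velar→alveolar), same voicing; total 3. Next closest is /g/ at distance 4.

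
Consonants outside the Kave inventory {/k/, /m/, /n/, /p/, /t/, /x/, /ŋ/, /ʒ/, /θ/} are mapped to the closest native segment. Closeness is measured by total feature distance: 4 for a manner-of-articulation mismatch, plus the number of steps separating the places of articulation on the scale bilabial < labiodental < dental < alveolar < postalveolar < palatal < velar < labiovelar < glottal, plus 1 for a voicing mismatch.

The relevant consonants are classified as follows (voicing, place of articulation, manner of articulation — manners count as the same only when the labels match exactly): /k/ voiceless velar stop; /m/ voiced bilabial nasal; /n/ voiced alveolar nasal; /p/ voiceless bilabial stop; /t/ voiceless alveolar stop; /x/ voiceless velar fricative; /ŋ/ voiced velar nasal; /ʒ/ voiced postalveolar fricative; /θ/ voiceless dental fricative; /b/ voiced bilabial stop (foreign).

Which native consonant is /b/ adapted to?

/p/ is closest: same manner (stop), place distance 0 (bilabial→bilabial), voicing differs (+1); total 1. Next closest is /m/ at distance 4.

p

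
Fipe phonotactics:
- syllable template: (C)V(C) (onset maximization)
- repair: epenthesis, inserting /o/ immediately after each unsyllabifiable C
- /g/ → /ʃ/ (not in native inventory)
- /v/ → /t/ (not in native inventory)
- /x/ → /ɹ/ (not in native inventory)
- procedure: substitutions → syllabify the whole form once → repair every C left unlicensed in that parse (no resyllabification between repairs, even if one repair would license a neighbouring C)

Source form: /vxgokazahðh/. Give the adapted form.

Substitution: /v/ → /t/, /x/ → /ɹ/, /g/ → /ʃ/, giving /tɹʃokazahðh/.
Under (C)V(C), the unsyllabifiable consonants are /t/, /ɹ/, /ð/, /h/ (at most one coda consonant is licensed; onsets are limited to one consonant).
Epenthesis after each stranded consonant: /t/ → /to/, /ɹ/ → /ɹo/, /ð/ → /ðo/, /h/ → /ho/.

toɹoʃokazahðoho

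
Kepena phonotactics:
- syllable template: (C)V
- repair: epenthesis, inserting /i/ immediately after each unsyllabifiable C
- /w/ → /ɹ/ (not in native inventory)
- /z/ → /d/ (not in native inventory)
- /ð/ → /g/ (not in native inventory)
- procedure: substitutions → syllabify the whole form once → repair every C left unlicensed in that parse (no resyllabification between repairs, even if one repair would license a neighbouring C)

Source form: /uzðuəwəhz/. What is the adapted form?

Substitution: /z/ → /d/, /ð/ → /g/, /w/ → /ɹ/, giving /udguəɹəhd/.
Under (C)V, the unsyllabifiable consonants are /d/, /h/, /d/ (no codas are permitted; onsets are limited to one consonant).
Inserting the epenthetic vowel yields /d/ → /di/, /h/ → /hi/, /d/ → /di/.

udiguəɹəhidi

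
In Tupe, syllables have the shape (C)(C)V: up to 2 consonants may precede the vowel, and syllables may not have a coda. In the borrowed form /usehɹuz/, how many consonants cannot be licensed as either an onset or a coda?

1

The consonants /z/ cannot be parsed into a legal (C)(C)V syllable (no codas are permitted; onsets may contain at most 2 consonants).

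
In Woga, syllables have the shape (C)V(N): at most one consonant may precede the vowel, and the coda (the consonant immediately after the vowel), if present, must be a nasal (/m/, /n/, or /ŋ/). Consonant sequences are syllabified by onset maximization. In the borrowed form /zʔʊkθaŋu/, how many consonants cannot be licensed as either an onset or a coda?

2

The consonants /z/, /k/ cannot be parsed into a legal (C)V(N) syllable (only a nasal (/m/, /n/, or /ŋ/) is licensed in coda position; onsets are limited to one consonant).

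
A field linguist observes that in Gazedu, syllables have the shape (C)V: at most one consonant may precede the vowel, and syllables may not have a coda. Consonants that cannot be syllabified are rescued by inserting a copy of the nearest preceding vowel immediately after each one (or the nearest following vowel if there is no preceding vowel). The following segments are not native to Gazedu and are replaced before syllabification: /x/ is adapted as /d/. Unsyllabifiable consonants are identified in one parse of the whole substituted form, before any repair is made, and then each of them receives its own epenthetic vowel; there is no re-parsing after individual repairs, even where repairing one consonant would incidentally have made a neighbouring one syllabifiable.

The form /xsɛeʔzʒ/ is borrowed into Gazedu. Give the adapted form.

Substitution: /x/ → /d/, giving /dsɛeʔzʒ/.
Under (C)V, the unsyllabifiable consonants are /d/, /ʔ/, /z/, /ʒ/ (no codas are permitted; onsets are limited to one consonant).
Each unlicensed consonant becomes the onset of a new syllable: /d/ → /dɛ/, /ʔ/ → /ʔe/, /z/ → /ze/, /ʒ/ → /ʒe/.

dɛsɛeʔezeʒe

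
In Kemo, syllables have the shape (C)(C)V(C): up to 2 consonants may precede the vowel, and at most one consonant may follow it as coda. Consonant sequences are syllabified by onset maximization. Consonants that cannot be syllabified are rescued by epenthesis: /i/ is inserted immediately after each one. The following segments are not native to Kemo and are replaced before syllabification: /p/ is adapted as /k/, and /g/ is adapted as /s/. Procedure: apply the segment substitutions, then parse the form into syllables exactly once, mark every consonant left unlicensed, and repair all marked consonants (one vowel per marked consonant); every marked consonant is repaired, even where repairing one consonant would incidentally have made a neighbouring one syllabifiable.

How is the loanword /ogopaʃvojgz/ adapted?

Substitution: /g/ → /s/, /p/ → /k/, giving /osokaʃvojsz/.
The consonants /s/, /z/ cannot be parsed into a legal (C)(C)V(C) syllable (at most one coda consonant is licensed; onsets may contain at most 2 consonants).
Each unlicensed consonant becomes the onset of a new syllable: /s/ → /si/, /z/ → /zi/.

osokaʃvojsizi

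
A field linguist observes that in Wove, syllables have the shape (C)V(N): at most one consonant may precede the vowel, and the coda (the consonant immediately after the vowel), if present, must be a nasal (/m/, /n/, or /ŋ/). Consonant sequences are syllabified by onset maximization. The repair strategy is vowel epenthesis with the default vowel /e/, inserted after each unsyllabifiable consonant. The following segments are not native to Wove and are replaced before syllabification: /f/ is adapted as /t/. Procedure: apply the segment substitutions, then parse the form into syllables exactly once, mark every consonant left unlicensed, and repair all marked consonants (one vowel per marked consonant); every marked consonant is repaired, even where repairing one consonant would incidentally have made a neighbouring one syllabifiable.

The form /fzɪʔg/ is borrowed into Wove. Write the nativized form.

Substitution: /f/ → /t/, giving /tzɪʔg/.
The consonants /t/, /ʔ/, /g/ cannot be parsed into a legal (C)V(N) syllable (only a nasal (/m/, /n/, or /ŋ/) is licensed in coda position; onsets are limited to one consonant).
Epenthesis after each stranded consonant: /t/ → /te/, /ʔ/ → /ʔe/, /g/ → /ge/.

tezɪʔege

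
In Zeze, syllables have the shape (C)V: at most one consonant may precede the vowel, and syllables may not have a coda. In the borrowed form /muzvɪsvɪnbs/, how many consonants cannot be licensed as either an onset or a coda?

5

Under (C)V, the unsyllabifiable consonants are /z/, /s/, /n/, /b/, /s/ (no codas are permitted; onsets are limited to one consonant).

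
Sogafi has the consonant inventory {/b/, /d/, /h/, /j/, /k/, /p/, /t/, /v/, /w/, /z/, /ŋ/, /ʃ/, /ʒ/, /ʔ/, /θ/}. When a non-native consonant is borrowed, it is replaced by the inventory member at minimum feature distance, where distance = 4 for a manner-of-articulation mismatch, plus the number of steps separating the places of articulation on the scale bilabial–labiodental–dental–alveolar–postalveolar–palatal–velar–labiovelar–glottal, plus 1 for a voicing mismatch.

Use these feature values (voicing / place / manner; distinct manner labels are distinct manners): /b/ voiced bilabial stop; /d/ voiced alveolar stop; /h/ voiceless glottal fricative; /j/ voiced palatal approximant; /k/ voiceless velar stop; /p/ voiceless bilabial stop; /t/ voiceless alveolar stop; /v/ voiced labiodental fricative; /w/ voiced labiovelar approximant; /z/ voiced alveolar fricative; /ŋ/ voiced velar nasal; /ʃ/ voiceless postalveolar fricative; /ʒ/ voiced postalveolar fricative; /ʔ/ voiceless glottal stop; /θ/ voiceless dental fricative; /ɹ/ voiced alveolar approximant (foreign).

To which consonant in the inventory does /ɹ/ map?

j

/j/ is closest: same manner (approximant), place distance 2 (alveolar→palatal), same voicing; total 2. Next closest is /d/ at distance 4.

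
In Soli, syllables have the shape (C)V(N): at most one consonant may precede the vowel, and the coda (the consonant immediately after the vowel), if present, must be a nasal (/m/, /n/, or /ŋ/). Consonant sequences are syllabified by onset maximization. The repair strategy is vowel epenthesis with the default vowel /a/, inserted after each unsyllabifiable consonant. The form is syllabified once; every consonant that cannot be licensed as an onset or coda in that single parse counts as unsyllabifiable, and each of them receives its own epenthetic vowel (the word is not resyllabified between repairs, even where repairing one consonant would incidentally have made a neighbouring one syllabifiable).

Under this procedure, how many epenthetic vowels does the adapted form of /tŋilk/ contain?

The unsyllabifiable consonants are /t/, /l/, /k/; each receives one epenthetic vowel.

3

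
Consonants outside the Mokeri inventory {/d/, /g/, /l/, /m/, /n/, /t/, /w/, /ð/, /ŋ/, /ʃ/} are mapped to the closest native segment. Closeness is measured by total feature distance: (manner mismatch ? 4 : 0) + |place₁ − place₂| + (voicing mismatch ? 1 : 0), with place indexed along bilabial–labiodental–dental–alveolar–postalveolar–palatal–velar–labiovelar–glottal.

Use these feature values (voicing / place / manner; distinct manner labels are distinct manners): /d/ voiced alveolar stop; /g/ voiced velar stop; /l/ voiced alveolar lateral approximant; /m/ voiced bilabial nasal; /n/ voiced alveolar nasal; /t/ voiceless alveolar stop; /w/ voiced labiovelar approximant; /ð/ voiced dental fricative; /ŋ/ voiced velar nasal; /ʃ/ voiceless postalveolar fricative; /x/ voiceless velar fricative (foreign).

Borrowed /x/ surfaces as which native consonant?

/ʃ/ is closest: same manner (fricative), place distance 2 (velar→postalveolar), same voicing; total 2. Next closest is /g/ at distance 5.

ʃ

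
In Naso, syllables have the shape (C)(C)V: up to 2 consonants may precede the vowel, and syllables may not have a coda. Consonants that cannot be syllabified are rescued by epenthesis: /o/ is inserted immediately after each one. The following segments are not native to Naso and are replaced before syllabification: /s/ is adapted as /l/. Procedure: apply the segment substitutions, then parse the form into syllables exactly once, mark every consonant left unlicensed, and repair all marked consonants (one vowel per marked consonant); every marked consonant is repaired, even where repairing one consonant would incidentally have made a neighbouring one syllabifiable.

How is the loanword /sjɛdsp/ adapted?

ljɛdolopo

Substitution: /s/ → /l/, giving /ljɛdlp/.
Syllabifying with onset maximization leaves /d/, /l/, /p/ stranded (no codas are permitted; onsets may contain at most 2 consonants).
Epenthesis after each stranded consonant: /d/ → /do/, /l/ → /lo/, /p/ → /po/.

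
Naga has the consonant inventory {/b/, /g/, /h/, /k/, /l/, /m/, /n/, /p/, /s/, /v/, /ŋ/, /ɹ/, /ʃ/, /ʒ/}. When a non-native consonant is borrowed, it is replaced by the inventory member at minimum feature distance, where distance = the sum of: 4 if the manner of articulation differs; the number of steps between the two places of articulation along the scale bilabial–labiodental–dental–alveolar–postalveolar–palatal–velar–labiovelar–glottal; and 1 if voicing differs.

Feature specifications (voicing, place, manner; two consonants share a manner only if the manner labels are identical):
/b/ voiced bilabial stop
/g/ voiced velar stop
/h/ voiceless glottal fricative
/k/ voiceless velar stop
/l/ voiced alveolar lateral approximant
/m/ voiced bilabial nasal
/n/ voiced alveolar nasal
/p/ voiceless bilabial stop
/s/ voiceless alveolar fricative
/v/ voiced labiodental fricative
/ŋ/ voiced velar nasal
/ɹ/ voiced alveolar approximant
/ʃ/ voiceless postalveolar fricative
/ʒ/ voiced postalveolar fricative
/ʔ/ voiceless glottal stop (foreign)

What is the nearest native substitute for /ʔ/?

/k/ is closest: same manner (stop), place distance 2 (glottal→velar), same voicing; total 2. Next closest is /g/ at distance 3.

k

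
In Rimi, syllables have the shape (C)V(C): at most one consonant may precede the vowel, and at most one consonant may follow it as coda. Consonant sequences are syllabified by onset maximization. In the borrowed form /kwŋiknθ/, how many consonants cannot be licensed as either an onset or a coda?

Syllabifying with onset maximization leaves /k/, /w/, /n/, /θ/ stranded (at most one coda consonant is licensed; onsets are limited to one consonant).

4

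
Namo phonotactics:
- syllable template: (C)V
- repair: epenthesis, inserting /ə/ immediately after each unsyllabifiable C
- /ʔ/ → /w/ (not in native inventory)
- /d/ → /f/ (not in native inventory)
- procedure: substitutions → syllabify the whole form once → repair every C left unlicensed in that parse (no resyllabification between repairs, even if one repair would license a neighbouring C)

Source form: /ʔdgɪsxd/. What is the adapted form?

Substitution: /ʔ/ → /w/, /d/ → /f/, giving /wfgɪsxf/.
Under (C)V, the unsyllabifiable consonants are /w/, /f/, /s/, /x/, /f/ (no codas are permitted; onsets are limited to one consonant).
Epenthesis after each stranded consonant: /w/ → /wə/, /f/ → /fə/, /s/ → /sə/, /x/ → /xə/, /f/ → /fə/.

wəfəgɪsəxəfə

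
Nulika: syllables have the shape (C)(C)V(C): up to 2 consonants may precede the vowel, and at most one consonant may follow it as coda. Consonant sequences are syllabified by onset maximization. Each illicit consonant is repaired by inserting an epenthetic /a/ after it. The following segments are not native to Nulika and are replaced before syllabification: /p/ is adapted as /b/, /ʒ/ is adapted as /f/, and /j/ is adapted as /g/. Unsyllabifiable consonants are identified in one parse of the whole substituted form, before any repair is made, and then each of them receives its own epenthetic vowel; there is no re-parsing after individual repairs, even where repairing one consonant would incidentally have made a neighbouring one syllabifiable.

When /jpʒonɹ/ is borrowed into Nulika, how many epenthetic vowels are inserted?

After substitution the input is /gbfonɹ/.
The unsyllabifiable consonants are /g/, /ɹ/; each receives one epenthetic vowel.

2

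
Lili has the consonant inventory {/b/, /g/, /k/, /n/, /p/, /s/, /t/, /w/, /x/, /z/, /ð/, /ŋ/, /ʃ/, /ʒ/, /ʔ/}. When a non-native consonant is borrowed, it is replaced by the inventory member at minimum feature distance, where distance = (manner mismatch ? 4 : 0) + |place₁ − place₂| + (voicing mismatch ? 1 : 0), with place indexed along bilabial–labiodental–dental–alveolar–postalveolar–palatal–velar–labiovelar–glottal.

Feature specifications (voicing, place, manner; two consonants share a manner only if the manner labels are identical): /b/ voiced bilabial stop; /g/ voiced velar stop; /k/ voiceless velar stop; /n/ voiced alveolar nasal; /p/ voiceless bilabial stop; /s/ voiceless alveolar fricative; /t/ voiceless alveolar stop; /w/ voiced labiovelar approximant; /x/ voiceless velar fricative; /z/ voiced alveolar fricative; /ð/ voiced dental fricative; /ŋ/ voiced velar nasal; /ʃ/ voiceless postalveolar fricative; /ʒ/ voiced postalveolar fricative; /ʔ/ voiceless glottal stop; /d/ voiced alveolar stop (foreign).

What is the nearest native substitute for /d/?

/t/ is closest: same manner (stop), place distance 0 (alveolar→alveolar), voicing differs (+1); total 1. Next closest is /b/ at distance 3.

t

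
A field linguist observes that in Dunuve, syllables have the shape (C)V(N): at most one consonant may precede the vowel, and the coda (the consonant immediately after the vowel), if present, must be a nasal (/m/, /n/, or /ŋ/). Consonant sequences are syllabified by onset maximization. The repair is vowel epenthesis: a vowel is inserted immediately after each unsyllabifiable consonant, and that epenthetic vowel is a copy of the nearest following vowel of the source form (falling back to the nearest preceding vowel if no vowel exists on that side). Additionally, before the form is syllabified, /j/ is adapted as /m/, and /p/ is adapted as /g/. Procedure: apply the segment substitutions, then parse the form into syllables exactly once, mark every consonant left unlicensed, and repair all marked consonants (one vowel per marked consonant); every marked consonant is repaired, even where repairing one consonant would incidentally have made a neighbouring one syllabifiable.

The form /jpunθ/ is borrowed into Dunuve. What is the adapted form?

Substitution: /j/ → /m/, /p/ → /g/, giving /mgunθ/.
Syllabifying with onset maximization leaves /m/, /θ/ stranded (only a nasal (/m/, /n/, or /ŋ/) is licensed in coda position; onsets are limited to one consonant).
Inserting the epenthetic vowel yields /m/ → /mu/, /θ/ → /θu/.

mugunθu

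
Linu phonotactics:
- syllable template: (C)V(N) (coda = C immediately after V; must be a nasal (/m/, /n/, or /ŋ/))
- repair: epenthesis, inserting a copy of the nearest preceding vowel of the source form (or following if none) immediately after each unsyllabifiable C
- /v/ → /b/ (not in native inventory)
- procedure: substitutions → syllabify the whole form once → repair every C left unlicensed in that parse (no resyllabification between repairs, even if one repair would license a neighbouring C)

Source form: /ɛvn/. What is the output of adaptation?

ɛbɛnɛ

Substitution: /v/ → /b/, giving /ɛbn/.
The consonants /b/, /n/ cannot be parsed into a legal (C)V(N) syllable (only a nasal (/m/, /n/, or /ŋ/) is licensed in coda position; onsets are limited to one consonant).
Each unlicensed consonant becomes the onset of a new syllable: /b/ → /bɛ/, /n/ → /nɛ/.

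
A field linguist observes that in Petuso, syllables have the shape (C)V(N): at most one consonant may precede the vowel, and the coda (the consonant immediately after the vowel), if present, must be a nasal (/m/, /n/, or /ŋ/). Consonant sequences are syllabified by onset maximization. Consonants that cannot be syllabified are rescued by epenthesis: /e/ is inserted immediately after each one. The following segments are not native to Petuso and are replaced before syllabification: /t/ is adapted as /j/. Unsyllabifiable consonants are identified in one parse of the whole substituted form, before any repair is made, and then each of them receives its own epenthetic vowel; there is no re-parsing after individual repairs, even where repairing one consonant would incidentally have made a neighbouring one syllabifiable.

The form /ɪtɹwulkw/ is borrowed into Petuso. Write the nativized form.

Substitution: /t/ → /j/, giving /ɪjɹwulkw/.
Syllabifying with onset maximization leaves /j/, /ɹ/, /l/, /k/, /w/ stranded (only a nasal (/m/, /n/, or /ŋ/) is licensed in coda position; onsets are limited to one consonant).
Each unlicensed consonant becomes the onset of a new syllable: /j/ → /je/, /ɹ/ → /ɹe/, /l/ → /le/, /k/ → /ke/, /w/ → /we/.

ɪjeɹewulekewe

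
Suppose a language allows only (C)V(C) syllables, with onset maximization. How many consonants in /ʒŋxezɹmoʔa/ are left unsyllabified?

3

The consonants /ʒ/, /ŋ/, /ɹ/ cannot be parsed into a legal (C)V(C) syllable (at most one coda consonant is licensed; onsets are limited to one consonant).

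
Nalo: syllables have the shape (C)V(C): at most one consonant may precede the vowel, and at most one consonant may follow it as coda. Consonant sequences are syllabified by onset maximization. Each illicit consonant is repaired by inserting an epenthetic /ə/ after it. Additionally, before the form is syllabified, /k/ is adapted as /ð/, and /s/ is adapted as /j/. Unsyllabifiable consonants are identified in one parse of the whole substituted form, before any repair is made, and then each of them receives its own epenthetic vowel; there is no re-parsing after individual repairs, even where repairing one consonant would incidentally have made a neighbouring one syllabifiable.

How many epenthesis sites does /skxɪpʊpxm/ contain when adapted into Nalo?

After substitution the input is /jðxɪpʊpxm/.
The unsyllabifiable consonants are /j/, /ð/, /x/, /m/; each receives one epenthetic vowel.

4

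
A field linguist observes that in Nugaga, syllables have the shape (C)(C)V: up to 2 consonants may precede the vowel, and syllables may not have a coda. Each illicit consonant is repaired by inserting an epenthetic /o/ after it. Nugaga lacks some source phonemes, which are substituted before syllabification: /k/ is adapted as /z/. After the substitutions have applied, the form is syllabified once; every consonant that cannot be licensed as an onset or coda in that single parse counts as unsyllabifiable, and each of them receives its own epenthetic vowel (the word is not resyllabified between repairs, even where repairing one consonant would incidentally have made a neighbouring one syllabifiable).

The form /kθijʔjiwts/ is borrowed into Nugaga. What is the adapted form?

Substitution: /k/ → /z/, giving /zθijʔjiwts/.
Syllabifying with onset maximization leaves /j/, /w/, /t/, /s/ stranded (no codas are permitted; onsets may contain at most 2 consonants).
Inserting the epenthetic vowel yields /j/ → /jo/, /w/ → /wo/, /t/ → /to/, /s/ → /so/.

zθijoʔjiwotoso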